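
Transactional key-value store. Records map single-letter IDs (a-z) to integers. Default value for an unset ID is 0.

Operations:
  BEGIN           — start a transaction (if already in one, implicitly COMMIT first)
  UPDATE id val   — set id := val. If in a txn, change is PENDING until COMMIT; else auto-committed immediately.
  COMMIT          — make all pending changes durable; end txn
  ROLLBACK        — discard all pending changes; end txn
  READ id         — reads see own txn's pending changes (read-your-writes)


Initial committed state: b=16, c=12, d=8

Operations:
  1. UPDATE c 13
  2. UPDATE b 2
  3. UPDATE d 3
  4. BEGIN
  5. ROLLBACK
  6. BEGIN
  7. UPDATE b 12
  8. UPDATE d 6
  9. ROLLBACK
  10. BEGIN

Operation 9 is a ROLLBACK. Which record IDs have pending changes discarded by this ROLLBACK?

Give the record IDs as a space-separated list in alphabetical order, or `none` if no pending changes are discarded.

Answer: b d

Derivation:
Initial committed: {b=16, c=12, d=8}
Op 1: UPDATE c=13 (auto-commit; committed c=13)
Op 2: UPDATE b=2 (auto-commit; committed b=2)
Op 3: UPDATE d=3 (auto-commit; committed d=3)
Op 4: BEGIN: in_txn=True, pending={}
Op 5: ROLLBACK: discarded pending []; in_txn=False
Op 6: BEGIN: in_txn=True, pending={}
Op 7: UPDATE b=12 (pending; pending now {b=12})
Op 8: UPDATE d=6 (pending; pending now {b=12, d=6})
Op 9: ROLLBACK: discarded pending ['b', 'd']; in_txn=False
Op 10: BEGIN: in_txn=True, pending={}
ROLLBACK at op 9 discards: ['b', 'd']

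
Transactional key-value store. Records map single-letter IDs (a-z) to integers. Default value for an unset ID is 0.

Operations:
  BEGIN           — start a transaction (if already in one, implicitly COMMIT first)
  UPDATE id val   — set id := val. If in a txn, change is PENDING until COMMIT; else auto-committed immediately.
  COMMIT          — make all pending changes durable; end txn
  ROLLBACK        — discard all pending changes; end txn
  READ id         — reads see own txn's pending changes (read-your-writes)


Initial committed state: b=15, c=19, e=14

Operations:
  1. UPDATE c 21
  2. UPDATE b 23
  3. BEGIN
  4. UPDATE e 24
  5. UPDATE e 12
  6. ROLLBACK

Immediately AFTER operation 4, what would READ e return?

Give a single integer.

Initial committed: {b=15, c=19, e=14}
Op 1: UPDATE c=21 (auto-commit; committed c=21)
Op 2: UPDATE b=23 (auto-commit; committed b=23)
Op 3: BEGIN: in_txn=True, pending={}
Op 4: UPDATE e=24 (pending; pending now {e=24})
After op 4: visible(e) = 24 (pending={e=24}, committed={b=23, c=21, e=14})

Answer: 24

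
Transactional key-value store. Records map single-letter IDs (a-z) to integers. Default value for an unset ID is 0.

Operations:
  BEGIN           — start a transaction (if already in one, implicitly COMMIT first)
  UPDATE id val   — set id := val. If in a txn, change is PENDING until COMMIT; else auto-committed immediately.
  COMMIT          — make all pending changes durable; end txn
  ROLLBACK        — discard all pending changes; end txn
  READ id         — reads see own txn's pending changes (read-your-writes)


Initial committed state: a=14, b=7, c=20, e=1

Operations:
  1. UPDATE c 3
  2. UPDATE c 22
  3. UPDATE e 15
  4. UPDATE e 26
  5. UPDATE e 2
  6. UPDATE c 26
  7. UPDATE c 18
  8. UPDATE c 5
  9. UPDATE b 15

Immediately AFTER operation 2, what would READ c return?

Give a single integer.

Answer: 22

Derivation:
Initial committed: {a=14, b=7, c=20, e=1}
Op 1: UPDATE c=3 (auto-commit; committed c=3)
Op 2: UPDATE c=22 (auto-commit; committed c=22)
After op 2: visible(c) = 22 (pending={}, committed={a=14, b=7, c=22, e=1})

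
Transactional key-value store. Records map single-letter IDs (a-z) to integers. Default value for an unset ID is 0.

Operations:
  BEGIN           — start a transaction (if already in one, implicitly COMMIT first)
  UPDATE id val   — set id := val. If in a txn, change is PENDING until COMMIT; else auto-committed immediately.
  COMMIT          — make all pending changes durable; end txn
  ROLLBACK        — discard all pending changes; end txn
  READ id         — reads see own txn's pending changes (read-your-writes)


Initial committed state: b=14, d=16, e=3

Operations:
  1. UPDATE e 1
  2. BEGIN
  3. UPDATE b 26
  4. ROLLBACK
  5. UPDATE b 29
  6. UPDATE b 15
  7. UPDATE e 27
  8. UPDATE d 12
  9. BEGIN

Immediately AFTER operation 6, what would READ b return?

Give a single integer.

Initial committed: {b=14, d=16, e=3}
Op 1: UPDATE e=1 (auto-commit; committed e=1)
Op 2: BEGIN: in_txn=True, pending={}
Op 3: UPDATE b=26 (pending; pending now {b=26})
Op 4: ROLLBACK: discarded pending ['b']; in_txn=False
Op 5: UPDATE b=29 (auto-commit; committed b=29)
Op 6: UPDATE b=15 (auto-commit; committed b=15)
After op 6: visible(b) = 15 (pending={}, committed={b=15, d=16, e=1})

Answer: 15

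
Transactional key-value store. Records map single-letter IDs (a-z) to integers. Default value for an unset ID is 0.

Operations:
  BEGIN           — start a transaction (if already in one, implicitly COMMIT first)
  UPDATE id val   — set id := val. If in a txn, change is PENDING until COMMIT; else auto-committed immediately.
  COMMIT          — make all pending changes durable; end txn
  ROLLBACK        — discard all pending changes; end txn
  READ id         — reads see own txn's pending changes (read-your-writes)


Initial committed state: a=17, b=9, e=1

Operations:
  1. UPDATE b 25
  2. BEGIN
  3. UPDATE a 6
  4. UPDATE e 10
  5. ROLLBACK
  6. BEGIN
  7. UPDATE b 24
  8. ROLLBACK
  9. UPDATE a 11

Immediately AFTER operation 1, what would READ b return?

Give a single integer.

Initial committed: {a=17, b=9, e=1}
Op 1: UPDATE b=25 (auto-commit; committed b=25)
After op 1: visible(b) = 25 (pending={}, committed={a=17, b=25, e=1})

Answer: 25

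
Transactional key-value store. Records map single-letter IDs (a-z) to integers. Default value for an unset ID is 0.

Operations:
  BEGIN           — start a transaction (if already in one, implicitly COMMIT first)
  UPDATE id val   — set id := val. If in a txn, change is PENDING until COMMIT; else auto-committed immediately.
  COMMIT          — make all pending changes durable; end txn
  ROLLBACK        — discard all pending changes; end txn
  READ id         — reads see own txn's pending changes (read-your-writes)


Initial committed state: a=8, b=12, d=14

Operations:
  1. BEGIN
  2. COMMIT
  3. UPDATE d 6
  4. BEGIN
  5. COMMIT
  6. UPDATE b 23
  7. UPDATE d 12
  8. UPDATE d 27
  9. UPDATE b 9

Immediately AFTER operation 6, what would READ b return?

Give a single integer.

Answer: 23

Derivation:
Initial committed: {a=8, b=12, d=14}
Op 1: BEGIN: in_txn=True, pending={}
Op 2: COMMIT: merged [] into committed; committed now {a=8, b=12, d=14}
Op 3: UPDATE d=6 (auto-commit; committed d=6)
Op 4: BEGIN: in_txn=True, pending={}
Op 5: COMMIT: merged [] into committed; committed now {a=8, b=12, d=6}
Op 6: UPDATE b=23 (auto-commit; committed b=23)
After op 6: visible(b) = 23 (pending={}, committed={a=8, b=23, d=6})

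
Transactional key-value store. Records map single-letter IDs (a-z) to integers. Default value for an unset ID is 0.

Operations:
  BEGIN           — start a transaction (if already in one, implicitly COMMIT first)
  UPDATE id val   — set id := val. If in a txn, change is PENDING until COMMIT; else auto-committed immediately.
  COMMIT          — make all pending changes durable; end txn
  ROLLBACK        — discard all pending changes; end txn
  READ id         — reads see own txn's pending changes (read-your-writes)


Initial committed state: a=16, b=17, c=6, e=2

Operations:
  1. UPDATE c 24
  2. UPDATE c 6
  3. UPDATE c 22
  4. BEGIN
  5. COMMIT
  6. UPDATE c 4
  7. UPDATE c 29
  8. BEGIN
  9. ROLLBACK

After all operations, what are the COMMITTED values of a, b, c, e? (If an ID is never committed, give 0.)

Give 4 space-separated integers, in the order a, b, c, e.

Initial committed: {a=16, b=17, c=6, e=2}
Op 1: UPDATE c=24 (auto-commit; committed c=24)
Op 2: UPDATE c=6 (auto-commit; committed c=6)
Op 3: UPDATE c=22 (auto-commit; committed c=22)
Op 4: BEGIN: in_txn=True, pending={}
Op 5: COMMIT: merged [] into committed; committed now {a=16, b=17, c=22, e=2}
Op 6: UPDATE c=4 (auto-commit; committed c=4)
Op 7: UPDATE c=29 (auto-commit; committed c=29)
Op 8: BEGIN: in_txn=True, pending={}
Op 9: ROLLBACK: discarded pending []; in_txn=False
Final committed: {a=16, b=17, c=29, e=2}

Answer: 16 17 29 2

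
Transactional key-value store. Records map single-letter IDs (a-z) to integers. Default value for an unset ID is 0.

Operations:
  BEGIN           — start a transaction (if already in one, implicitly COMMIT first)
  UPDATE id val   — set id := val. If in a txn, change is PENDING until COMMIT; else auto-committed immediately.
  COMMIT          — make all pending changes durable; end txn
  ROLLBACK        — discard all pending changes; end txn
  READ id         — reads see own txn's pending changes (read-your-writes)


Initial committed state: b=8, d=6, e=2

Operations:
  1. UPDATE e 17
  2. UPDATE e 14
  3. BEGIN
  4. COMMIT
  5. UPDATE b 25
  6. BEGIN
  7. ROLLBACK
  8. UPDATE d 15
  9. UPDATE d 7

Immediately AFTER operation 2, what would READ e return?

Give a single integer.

Answer: 14

Derivation:
Initial committed: {b=8, d=6, e=2}
Op 1: UPDATE e=17 (auto-commit; committed e=17)
Op 2: UPDATE e=14 (auto-commit; committed e=14)
After op 2: visible(e) = 14 (pending={}, committed={b=8, d=6, e=14})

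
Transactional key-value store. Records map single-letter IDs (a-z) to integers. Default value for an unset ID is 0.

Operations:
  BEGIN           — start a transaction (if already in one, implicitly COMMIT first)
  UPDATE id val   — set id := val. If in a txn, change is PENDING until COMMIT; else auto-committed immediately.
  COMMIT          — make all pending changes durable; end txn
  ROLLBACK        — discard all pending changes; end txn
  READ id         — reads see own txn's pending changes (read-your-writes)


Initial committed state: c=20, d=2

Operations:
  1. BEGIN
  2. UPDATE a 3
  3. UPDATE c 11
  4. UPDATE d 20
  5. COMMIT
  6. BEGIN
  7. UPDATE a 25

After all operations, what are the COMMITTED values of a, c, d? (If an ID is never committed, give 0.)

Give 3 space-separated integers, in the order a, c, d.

Answer: 3 11 20

Derivation:
Initial committed: {c=20, d=2}
Op 1: BEGIN: in_txn=True, pending={}
Op 2: UPDATE a=3 (pending; pending now {a=3})
Op 3: UPDATE c=11 (pending; pending now {a=3, c=11})
Op 4: UPDATE d=20 (pending; pending now {a=3, c=11, d=20})
Op 5: COMMIT: merged ['a', 'c', 'd'] into committed; committed now {a=3, c=11, d=20}
Op 6: BEGIN: in_txn=True, pending={}
Op 7: UPDATE a=25 (pending; pending now {a=25})
Final committed: {a=3, c=11, d=20}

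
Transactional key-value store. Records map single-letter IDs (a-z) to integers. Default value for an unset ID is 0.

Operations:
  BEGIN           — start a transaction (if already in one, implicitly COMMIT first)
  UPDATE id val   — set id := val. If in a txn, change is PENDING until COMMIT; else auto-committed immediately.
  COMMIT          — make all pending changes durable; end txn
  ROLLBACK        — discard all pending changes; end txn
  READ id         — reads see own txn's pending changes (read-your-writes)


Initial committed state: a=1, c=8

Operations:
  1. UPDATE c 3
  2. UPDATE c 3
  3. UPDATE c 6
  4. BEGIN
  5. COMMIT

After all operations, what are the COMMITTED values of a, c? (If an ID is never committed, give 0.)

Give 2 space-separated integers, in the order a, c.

Initial committed: {a=1, c=8}
Op 1: UPDATE c=3 (auto-commit; committed c=3)
Op 2: UPDATE c=3 (auto-commit; committed c=3)
Op 3: UPDATE c=6 (auto-commit; committed c=6)
Op 4: BEGIN: in_txn=True, pending={}
Op 5: COMMIT: merged [] into committed; committed now {a=1, c=6}
Final committed: {a=1, c=6}

Answer: 1 6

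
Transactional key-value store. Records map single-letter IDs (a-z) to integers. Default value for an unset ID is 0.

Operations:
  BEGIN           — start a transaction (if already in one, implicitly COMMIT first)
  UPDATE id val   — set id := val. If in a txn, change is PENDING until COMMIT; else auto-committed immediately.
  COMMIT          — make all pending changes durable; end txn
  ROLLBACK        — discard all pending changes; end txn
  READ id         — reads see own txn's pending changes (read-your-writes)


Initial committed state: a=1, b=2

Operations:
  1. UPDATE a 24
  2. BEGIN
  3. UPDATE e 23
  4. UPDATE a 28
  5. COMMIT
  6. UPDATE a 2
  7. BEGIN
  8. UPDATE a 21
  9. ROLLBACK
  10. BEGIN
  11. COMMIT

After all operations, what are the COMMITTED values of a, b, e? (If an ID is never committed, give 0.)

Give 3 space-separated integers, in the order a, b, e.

Initial committed: {a=1, b=2}
Op 1: UPDATE a=24 (auto-commit; committed a=24)
Op 2: BEGIN: in_txn=True, pending={}
Op 3: UPDATE e=23 (pending; pending now {e=23})
Op 4: UPDATE a=28 (pending; pending now {a=28, e=23})
Op 5: COMMIT: merged ['a', 'e'] into committed; committed now {a=28, b=2, e=23}
Op 6: UPDATE a=2 (auto-commit; committed a=2)
Op 7: BEGIN: in_txn=True, pending={}
Op 8: UPDATE a=21 (pending; pending now {a=21})
Op 9: ROLLBACK: discarded pending ['a']; in_txn=False
Op 10: BEGIN: in_txn=True, pending={}
Op 11: COMMIT: merged [] into committed; committed now {a=2, b=2, e=23}
Final committed: {a=2, b=2, e=23}

Answer: 2 2 23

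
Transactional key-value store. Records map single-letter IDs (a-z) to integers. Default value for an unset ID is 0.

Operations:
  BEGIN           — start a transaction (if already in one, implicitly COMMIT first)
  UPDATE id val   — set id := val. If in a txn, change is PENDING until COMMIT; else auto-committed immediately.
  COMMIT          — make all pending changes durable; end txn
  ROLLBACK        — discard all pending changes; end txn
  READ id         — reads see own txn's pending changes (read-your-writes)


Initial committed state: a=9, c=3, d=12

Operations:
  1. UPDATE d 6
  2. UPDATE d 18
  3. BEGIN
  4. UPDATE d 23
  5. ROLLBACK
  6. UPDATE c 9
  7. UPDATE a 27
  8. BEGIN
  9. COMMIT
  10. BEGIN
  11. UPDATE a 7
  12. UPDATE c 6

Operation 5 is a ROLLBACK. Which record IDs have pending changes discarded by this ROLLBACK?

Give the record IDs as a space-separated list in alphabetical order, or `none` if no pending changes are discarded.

Initial committed: {a=9, c=3, d=12}
Op 1: UPDATE d=6 (auto-commit; committed d=6)
Op 2: UPDATE d=18 (auto-commit; committed d=18)
Op 3: BEGIN: in_txn=True, pending={}
Op 4: UPDATE d=23 (pending; pending now {d=23})
Op 5: ROLLBACK: discarded pending ['d']; in_txn=False
Op 6: UPDATE c=9 (auto-commit; committed c=9)
Op 7: UPDATE a=27 (auto-commit; committed a=27)
Op 8: BEGIN: in_txn=True, pending={}
Op 9: COMMIT: merged [] into committed; committed now {a=27, c=9, d=18}
Op 10: BEGIN: in_txn=True, pending={}
Op 11: UPDATE a=7 (pending; pending now {a=7})
Op 12: UPDATE c=6 (pending; pending now {a=7, c=6})
ROLLBACK at op 5 discards: ['d']

Answer: d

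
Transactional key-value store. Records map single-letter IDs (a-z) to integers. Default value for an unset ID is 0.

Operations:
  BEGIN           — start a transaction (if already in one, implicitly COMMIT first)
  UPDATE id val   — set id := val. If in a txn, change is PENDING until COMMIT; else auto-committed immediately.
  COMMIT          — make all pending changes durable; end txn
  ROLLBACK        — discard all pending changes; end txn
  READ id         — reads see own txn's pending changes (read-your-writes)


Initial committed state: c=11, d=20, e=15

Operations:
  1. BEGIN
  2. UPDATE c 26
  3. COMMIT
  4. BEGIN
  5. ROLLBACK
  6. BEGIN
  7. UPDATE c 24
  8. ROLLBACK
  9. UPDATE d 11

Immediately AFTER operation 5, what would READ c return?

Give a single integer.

Answer: 26

Derivation:
Initial committed: {c=11, d=20, e=15}
Op 1: BEGIN: in_txn=True, pending={}
Op 2: UPDATE c=26 (pending; pending now {c=26})
Op 3: COMMIT: merged ['c'] into committed; committed now {c=26, d=20, e=15}
Op 4: BEGIN: in_txn=True, pending={}
Op 5: ROLLBACK: discarded pending []; in_txn=False
After op 5: visible(c) = 26 (pending={}, committed={c=26, d=20, e=15})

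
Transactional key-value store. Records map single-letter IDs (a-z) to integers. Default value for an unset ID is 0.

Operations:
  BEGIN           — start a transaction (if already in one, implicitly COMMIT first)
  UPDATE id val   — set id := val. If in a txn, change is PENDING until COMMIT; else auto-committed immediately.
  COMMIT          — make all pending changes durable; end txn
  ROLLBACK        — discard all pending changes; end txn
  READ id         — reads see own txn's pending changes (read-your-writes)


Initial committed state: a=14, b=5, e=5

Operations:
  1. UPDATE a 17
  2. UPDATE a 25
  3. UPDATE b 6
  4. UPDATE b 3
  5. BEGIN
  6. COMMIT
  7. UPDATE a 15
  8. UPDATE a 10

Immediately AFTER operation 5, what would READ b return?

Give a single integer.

Initial committed: {a=14, b=5, e=5}
Op 1: UPDATE a=17 (auto-commit; committed a=17)
Op 2: UPDATE a=25 (auto-commit; committed a=25)
Op 3: UPDATE b=6 (auto-commit; committed b=6)
Op 4: UPDATE b=3 (auto-commit; committed b=3)
Op 5: BEGIN: in_txn=True, pending={}
After op 5: visible(b) = 3 (pending={}, committed={a=25, b=3, e=5})

Answer: 3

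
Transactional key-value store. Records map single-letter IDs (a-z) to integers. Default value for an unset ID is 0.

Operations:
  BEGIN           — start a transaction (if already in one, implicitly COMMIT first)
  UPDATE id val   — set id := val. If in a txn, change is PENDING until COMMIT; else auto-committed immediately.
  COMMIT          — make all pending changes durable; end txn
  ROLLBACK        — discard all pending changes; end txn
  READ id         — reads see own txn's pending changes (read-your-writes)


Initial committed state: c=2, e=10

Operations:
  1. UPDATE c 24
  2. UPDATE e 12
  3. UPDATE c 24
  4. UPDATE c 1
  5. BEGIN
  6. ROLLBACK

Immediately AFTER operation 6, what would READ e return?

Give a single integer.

Answer: 12

Derivation:
Initial committed: {c=2, e=10}
Op 1: UPDATE c=24 (auto-commit; committed c=24)
Op 2: UPDATE e=12 (auto-commit; committed e=12)
Op 3: UPDATE c=24 (auto-commit; committed c=24)
Op 4: UPDATE c=1 (auto-commit; committed c=1)
Op 5: BEGIN: in_txn=True, pending={}
Op 6: ROLLBACK: discarded pending []; in_txn=False
After op 6: visible(e) = 12 (pending={}, committed={c=1, e=12})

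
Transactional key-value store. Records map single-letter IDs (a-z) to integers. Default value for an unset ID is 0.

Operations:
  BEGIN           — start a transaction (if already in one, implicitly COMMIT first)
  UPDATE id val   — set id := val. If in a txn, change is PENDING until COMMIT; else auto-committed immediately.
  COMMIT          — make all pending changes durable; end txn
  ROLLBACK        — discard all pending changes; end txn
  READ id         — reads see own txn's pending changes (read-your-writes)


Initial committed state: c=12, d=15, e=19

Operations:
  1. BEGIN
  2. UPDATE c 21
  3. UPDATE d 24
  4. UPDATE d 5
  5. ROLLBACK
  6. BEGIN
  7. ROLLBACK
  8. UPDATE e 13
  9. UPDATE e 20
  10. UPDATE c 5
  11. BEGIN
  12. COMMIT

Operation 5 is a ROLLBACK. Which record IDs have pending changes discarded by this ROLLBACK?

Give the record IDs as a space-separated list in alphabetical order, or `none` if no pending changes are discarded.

Answer: c d

Derivation:
Initial committed: {c=12, d=15, e=19}
Op 1: BEGIN: in_txn=True, pending={}
Op 2: UPDATE c=21 (pending; pending now {c=21})
Op 3: UPDATE d=24 (pending; pending now {c=21, d=24})
Op 4: UPDATE d=5 (pending; pending now {c=21, d=5})
Op 5: ROLLBACK: discarded pending ['c', 'd']; in_txn=False
Op 6: BEGIN: in_txn=True, pending={}
Op 7: ROLLBACK: discarded pending []; in_txn=False
Op 8: UPDATE e=13 (auto-commit; committed e=13)
Op 9: UPDATE e=20 (auto-commit; committed e=20)
Op 10: UPDATE c=5 (auto-commit; committed c=5)
Op 11: BEGIN: in_txn=True, pending={}
Op 12: COMMIT: merged [] into committed; committed now {c=5, d=15, e=20}
ROLLBACK at op 5 discards: ['c', 'd']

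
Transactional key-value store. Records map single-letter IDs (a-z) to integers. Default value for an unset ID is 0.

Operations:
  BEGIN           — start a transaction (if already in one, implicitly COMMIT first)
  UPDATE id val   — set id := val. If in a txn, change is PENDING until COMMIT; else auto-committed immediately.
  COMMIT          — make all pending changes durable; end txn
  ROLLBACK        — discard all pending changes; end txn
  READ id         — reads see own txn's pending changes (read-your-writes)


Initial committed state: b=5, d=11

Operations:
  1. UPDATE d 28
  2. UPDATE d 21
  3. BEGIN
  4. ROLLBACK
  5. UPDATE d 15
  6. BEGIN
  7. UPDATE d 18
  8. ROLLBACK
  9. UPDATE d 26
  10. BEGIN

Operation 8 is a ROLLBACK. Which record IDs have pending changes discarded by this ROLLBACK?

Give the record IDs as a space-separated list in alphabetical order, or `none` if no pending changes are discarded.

Initial committed: {b=5, d=11}
Op 1: UPDATE d=28 (auto-commit; committed d=28)
Op 2: UPDATE d=21 (auto-commit; committed d=21)
Op 3: BEGIN: in_txn=True, pending={}
Op 4: ROLLBACK: discarded pending []; in_txn=False
Op 5: UPDATE d=15 (auto-commit; committed d=15)
Op 6: BEGIN: in_txn=True, pending={}
Op 7: UPDATE d=18 (pending; pending now {d=18})
Op 8: ROLLBACK: discarded pending ['d']; in_txn=False
Op 9: UPDATE d=26 (auto-commit; committed d=26)
Op 10: BEGIN: in_txn=True, pending={}
ROLLBACK at op 8 discards: ['d']

Answer: d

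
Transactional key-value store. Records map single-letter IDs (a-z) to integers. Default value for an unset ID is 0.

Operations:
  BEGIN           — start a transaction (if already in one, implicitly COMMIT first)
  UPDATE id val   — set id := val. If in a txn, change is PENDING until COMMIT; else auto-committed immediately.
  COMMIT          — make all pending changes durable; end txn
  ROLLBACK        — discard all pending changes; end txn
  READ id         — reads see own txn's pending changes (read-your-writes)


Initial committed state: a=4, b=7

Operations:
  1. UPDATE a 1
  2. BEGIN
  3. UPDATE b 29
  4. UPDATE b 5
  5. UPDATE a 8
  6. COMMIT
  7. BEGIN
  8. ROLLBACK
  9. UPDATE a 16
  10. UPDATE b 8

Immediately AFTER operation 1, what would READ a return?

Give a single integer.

Answer: 1

Derivation:
Initial committed: {a=4, b=7}
Op 1: UPDATE a=1 (auto-commit; committed a=1)
After op 1: visible(a) = 1 (pending={}, committed={a=1, b=7})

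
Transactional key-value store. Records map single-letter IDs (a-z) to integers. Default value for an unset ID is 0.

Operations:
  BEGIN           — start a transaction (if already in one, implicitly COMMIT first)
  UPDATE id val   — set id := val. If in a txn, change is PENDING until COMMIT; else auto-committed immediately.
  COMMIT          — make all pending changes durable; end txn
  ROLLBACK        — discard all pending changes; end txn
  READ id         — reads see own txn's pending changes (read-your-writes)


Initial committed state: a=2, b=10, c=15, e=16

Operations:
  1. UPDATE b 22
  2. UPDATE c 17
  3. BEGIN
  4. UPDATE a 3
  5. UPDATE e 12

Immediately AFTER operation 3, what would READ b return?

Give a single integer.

Initial committed: {a=2, b=10, c=15, e=16}
Op 1: UPDATE b=22 (auto-commit; committed b=22)
Op 2: UPDATE c=17 (auto-commit; committed c=17)
Op 3: BEGIN: in_txn=True, pending={}
After op 3: visible(b) = 22 (pending={}, committed={a=2, b=22, c=17, e=16})

Answer: 22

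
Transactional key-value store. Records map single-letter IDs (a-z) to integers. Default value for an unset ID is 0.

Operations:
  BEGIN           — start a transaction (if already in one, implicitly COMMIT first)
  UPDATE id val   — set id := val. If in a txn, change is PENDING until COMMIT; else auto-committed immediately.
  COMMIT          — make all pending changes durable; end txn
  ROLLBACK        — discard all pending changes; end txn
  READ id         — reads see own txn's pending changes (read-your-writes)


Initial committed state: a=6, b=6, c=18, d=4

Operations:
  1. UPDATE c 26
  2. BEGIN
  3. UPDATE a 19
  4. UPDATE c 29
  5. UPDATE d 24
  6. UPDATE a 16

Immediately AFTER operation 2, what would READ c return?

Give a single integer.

Answer: 26

Derivation:
Initial committed: {a=6, b=6, c=18, d=4}
Op 1: UPDATE c=26 (auto-commit; committed c=26)
Op 2: BEGIN: in_txn=True, pending={}
After op 2: visible(c) = 26 (pending={}, committed={a=6, b=6, c=26, d=4})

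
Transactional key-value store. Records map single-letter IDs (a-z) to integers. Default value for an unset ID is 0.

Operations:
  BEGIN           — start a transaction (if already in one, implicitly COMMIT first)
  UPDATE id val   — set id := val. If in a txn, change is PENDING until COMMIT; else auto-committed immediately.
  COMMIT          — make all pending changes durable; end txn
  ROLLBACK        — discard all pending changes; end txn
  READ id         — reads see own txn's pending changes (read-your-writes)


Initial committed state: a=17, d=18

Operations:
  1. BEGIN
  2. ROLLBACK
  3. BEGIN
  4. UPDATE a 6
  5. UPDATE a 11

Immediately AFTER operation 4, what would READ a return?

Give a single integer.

Initial committed: {a=17, d=18}
Op 1: BEGIN: in_txn=True, pending={}
Op 2: ROLLBACK: discarded pending []; in_txn=False
Op 3: BEGIN: in_txn=True, pending={}
Op 4: UPDATE a=6 (pending; pending now {a=6})
After op 4: visible(a) = 6 (pending={a=6}, committed={a=17, d=18})

Answer: 6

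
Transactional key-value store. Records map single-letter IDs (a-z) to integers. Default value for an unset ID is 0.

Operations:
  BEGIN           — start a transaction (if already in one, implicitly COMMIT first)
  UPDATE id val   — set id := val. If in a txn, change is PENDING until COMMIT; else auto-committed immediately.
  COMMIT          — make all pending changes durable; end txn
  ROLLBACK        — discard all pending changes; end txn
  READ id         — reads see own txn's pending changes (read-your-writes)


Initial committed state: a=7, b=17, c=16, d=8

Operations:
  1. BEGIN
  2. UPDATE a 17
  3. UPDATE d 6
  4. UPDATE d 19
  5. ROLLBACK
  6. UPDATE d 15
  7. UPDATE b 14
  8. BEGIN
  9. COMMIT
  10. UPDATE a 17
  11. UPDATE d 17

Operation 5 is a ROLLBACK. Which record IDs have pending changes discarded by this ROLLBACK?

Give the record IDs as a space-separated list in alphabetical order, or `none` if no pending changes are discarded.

Answer: a d

Derivation:
Initial committed: {a=7, b=17, c=16, d=8}
Op 1: BEGIN: in_txn=True, pending={}
Op 2: UPDATE a=17 (pending; pending now {a=17})
Op 3: UPDATE d=6 (pending; pending now {a=17, d=6})
Op 4: UPDATE d=19 (pending; pending now {a=17, d=19})
Op 5: ROLLBACK: discarded pending ['a', 'd']; in_txn=False
Op 6: UPDATE d=15 (auto-commit; committed d=15)
Op 7: UPDATE b=14 (auto-commit; committed b=14)
Op 8: BEGIN: in_txn=True, pending={}
Op 9: COMMIT: merged [] into committed; committed now {a=7, b=14, c=16, d=15}
Op 10: UPDATE a=17 (auto-commit; committed a=17)
Op 11: UPDATE d=17 (auto-commit; committed d=17)
ROLLBACK at op 5 discards: ['a', 'd']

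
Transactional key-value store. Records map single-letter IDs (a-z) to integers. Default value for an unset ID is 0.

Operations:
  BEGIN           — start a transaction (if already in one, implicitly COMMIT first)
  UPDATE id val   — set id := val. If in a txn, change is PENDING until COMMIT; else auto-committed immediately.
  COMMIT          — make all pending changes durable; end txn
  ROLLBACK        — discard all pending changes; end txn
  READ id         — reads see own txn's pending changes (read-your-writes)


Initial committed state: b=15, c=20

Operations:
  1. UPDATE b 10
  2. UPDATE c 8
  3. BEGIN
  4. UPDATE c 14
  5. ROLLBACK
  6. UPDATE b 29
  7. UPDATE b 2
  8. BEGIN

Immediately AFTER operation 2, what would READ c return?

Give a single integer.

Initial committed: {b=15, c=20}
Op 1: UPDATE b=10 (auto-commit; committed b=10)
Op 2: UPDATE c=8 (auto-commit; committed c=8)
After op 2: visible(c) = 8 (pending={}, committed={b=10, c=8})

Answer: 8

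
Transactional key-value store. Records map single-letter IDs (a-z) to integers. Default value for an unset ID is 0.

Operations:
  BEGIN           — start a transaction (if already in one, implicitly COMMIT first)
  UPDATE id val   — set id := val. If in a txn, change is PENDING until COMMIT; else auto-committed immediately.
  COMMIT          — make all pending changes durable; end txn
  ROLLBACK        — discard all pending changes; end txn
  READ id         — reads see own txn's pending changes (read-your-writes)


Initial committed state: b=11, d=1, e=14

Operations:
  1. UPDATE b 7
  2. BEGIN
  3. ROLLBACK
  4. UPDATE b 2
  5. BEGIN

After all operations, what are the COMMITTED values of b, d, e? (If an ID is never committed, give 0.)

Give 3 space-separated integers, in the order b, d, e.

Answer: 2 1 14

Derivation:
Initial committed: {b=11, d=1, e=14}
Op 1: UPDATE b=7 (auto-commit; committed b=7)
Op 2: BEGIN: in_txn=True, pending={}
Op 3: ROLLBACK: discarded pending []; in_txn=False
Op 4: UPDATE b=2 (auto-commit; committed b=2)
Op 5: BEGIN: in_txn=True, pending={}
Final committed: {b=2, d=1, e=14}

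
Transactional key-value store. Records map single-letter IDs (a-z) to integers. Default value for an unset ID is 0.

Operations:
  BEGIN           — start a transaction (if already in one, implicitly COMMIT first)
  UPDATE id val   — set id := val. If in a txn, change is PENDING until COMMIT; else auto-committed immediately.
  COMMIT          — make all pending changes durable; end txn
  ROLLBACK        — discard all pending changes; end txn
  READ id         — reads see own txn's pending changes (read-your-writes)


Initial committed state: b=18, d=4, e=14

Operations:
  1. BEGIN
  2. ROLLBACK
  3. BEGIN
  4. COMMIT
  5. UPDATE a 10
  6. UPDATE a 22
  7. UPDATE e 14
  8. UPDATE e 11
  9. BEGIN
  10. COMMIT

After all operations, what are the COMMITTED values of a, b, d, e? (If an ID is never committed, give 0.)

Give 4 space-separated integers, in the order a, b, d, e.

Answer: 22 18 4 11

Derivation:
Initial committed: {b=18, d=4, e=14}
Op 1: BEGIN: in_txn=True, pending={}
Op 2: ROLLBACK: discarded pending []; in_txn=False
Op 3: BEGIN: in_txn=True, pending={}
Op 4: COMMIT: merged [] into committed; committed now {b=18, d=4, e=14}
Op 5: UPDATE a=10 (auto-commit; committed a=10)
Op 6: UPDATE a=22 (auto-commit; committed a=22)
Op 7: UPDATE e=14 (auto-commit; committed e=14)
Op 8: UPDATE e=11 (auto-commit; committed e=11)
Op 9: BEGIN: in_txn=True, pending={}
Op 10: COMMIT: merged [] into committed; committed now {a=22, b=18, d=4, e=11}
Final committed: {a=22, b=18, d=4, e=11}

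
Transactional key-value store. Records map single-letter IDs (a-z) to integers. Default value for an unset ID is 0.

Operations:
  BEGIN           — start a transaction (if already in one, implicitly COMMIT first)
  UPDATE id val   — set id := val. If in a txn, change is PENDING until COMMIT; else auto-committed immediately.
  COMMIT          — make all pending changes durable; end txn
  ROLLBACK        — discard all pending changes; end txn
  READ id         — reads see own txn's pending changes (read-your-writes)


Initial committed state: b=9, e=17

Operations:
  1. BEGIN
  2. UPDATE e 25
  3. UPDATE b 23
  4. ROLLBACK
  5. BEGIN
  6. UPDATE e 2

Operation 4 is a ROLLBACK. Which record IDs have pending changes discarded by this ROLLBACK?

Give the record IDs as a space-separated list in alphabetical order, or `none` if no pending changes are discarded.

Answer: b e

Derivation:
Initial committed: {b=9, e=17}
Op 1: BEGIN: in_txn=True, pending={}
Op 2: UPDATE e=25 (pending; pending now {e=25})
Op 3: UPDATE b=23 (pending; pending now {b=23, e=25})
Op 4: ROLLBACK: discarded pending ['b', 'e']; in_txn=False
Op 5: BEGIN: in_txn=True, pending={}
Op 6: UPDATE e=2 (pending; pending now {e=2})
ROLLBACK at op 4 discards: ['b', 'e']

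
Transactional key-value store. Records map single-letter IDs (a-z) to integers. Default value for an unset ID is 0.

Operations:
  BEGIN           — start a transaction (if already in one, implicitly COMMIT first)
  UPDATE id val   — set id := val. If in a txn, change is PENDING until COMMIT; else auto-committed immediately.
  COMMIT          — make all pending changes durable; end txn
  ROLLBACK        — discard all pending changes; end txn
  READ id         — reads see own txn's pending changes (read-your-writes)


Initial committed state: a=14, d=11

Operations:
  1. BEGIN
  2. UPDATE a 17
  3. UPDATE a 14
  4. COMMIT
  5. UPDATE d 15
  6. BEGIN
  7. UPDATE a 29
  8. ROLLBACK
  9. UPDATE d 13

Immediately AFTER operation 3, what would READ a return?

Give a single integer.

Answer: 14

Derivation:
Initial committed: {a=14, d=11}
Op 1: BEGIN: in_txn=True, pending={}
Op 2: UPDATE a=17 (pending; pending now {a=17})
Op 3: UPDATE a=14 (pending; pending now {a=14})
After op 3: visible(a) = 14 (pending={a=14}, committed={a=14, d=11})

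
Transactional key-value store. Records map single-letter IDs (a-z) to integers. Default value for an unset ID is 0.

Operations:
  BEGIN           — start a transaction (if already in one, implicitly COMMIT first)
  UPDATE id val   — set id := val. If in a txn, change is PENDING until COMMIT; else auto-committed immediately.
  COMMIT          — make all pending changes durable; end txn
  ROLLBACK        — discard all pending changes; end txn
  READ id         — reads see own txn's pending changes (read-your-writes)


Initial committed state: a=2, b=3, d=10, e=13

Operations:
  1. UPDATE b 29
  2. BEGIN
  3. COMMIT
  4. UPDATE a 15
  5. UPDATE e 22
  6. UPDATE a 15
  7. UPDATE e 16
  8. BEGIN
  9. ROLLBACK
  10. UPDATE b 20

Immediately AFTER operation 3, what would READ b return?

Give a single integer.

Answer: 29

Derivation:
Initial committed: {a=2, b=3, d=10, e=13}
Op 1: UPDATE b=29 (auto-commit; committed b=29)
Op 2: BEGIN: in_txn=True, pending={}
Op 3: COMMIT: merged [] into committed; committed now {a=2, b=29, d=10, e=13}
After op 3: visible(b) = 29 (pending={}, committed={a=2, b=29, d=10, e=13})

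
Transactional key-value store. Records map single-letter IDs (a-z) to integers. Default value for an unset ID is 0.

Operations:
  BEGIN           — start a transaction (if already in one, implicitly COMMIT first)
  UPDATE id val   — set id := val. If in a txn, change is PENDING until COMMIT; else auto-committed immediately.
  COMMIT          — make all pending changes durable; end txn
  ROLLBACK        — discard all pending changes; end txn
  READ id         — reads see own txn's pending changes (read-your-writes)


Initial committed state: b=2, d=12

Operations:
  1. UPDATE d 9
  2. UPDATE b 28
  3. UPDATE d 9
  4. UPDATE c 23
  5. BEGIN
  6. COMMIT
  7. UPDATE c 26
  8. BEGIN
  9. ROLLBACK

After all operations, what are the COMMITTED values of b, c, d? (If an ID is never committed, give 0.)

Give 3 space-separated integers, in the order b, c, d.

Answer: 28 26 9

Derivation:
Initial committed: {b=2, d=12}
Op 1: UPDATE d=9 (auto-commit; committed d=9)
Op 2: UPDATE b=28 (auto-commit; committed b=28)
Op 3: UPDATE d=9 (auto-commit; committed d=9)
Op 4: UPDATE c=23 (auto-commit; committed c=23)
Op 5: BEGIN: in_txn=True, pending={}
Op 6: COMMIT: merged [] into committed; committed now {b=28, c=23, d=9}
Op 7: UPDATE c=26 (auto-commit; committed c=26)
Op 8: BEGIN: in_txn=True, pending={}
Op 9: ROLLBACK: discarded pending []; in_txn=False
Final committed: {b=28, c=26, d=9}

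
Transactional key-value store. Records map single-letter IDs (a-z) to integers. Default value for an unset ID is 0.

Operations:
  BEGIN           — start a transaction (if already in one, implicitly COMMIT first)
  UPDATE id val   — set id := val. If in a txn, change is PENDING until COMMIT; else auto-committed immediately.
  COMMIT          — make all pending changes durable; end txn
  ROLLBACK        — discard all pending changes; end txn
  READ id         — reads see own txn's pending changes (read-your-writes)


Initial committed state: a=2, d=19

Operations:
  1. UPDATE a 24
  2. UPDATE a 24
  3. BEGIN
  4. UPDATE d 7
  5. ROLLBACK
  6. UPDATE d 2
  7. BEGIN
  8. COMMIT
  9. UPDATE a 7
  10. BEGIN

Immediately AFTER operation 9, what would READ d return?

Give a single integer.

Initial committed: {a=2, d=19}
Op 1: UPDATE a=24 (auto-commit; committed a=24)
Op 2: UPDATE a=24 (auto-commit; committed a=24)
Op 3: BEGIN: in_txn=True, pending={}
Op 4: UPDATE d=7 (pending; pending now {d=7})
Op 5: ROLLBACK: discarded pending ['d']; in_txn=False
Op 6: UPDATE d=2 (auto-commit; committed d=2)
Op 7: BEGIN: in_txn=True, pending={}
Op 8: COMMIT: merged [] into committed; committed now {a=24, d=2}
Op 9: UPDATE a=7 (auto-commit; committed a=7)
After op 9: visible(d) = 2 (pending={}, committed={a=7, d=2})

Answer: 2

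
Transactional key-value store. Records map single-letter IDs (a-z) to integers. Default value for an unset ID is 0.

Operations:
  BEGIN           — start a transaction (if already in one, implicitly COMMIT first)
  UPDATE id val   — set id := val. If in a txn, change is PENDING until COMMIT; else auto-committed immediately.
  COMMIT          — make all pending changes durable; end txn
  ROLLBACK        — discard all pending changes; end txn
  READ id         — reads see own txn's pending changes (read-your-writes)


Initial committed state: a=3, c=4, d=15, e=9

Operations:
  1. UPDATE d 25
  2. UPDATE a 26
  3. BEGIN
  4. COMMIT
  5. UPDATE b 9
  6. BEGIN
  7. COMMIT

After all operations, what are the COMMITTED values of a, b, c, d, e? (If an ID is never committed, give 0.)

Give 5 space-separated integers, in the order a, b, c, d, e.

Initial committed: {a=3, c=4, d=15, e=9}
Op 1: UPDATE d=25 (auto-commit; committed d=25)
Op 2: UPDATE a=26 (auto-commit; committed a=26)
Op 3: BEGIN: in_txn=True, pending={}
Op 4: COMMIT: merged [] into committed; committed now {a=26, c=4, d=25, e=9}
Op 5: UPDATE b=9 (auto-commit; committed b=9)
Op 6: BEGIN: in_txn=True, pending={}
Op 7: COMMIT: merged [] into committed; committed now {a=26, b=9, c=4, d=25, e=9}
Final committed: {a=26, b=9, c=4, d=25, e=9}

Answer: 26 9 4 25 9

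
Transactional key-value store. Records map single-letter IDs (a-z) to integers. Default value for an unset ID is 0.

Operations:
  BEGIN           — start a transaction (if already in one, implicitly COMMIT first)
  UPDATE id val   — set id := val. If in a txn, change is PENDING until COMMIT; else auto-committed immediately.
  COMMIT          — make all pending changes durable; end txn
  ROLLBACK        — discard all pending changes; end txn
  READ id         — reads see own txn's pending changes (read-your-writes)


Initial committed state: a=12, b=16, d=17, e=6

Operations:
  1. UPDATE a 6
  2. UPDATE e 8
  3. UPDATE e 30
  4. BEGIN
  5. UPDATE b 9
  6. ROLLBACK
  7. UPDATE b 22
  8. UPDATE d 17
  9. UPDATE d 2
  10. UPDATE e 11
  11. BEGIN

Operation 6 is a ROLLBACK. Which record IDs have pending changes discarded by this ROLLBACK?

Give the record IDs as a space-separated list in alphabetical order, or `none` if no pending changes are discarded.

Answer: b

Derivation:
Initial committed: {a=12, b=16, d=17, e=6}
Op 1: UPDATE a=6 (auto-commit; committed a=6)
Op 2: UPDATE e=8 (auto-commit; committed e=8)
Op 3: UPDATE e=30 (auto-commit; committed e=30)
Op 4: BEGIN: in_txn=True, pending={}
Op 5: UPDATE b=9 (pending; pending now {b=9})
Op 6: ROLLBACK: discarded pending ['b']; in_txn=False
Op 7: UPDATE b=22 (auto-commit; committed b=22)
Op 8: UPDATE d=17 (auto-commit; committed d=17)
Op 9: UPDATE d=2 (auto-commit; committed d=2)
Op 10: UPDATE e=11 (auto-commit; committed e=11)
Op 11: BEGIN: in_txn=True, pending={}
ROLLBACK at op 6 discards: ['b']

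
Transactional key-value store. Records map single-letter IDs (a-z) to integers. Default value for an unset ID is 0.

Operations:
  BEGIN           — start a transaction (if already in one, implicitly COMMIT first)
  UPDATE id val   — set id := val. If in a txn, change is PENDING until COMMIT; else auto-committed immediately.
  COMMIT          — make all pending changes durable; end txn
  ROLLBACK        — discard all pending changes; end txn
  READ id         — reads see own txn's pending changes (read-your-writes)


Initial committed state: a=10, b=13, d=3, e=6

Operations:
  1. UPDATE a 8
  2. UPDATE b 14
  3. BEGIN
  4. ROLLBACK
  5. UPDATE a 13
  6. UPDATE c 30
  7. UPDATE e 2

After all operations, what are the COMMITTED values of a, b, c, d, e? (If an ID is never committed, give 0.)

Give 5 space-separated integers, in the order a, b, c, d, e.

Answer: 13 14 30 3 2

Derivation:
Initial committed: {a=10, b=13, d=3, e=6}
Op 1: UPDATE a=8 (auto-commit; committed a=8)
Op 2: UPDATE b=14 (auto-commit; committed b=14)
Op 3: BEGIN: in_txn=True, pending={}
Op 4: ROLLBACK: discarded pending []; in_txn=False
Op 5: UPDATE a=13 (auto-commit; committed a=13)
Op 6: UPDATE c=30 (auto-commit; committed c=30)
Op 7: UPDATE e=2 (auto-commit; committed e=2)
Final committed: {a=13, b=14, c=30, d=3, e=2}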